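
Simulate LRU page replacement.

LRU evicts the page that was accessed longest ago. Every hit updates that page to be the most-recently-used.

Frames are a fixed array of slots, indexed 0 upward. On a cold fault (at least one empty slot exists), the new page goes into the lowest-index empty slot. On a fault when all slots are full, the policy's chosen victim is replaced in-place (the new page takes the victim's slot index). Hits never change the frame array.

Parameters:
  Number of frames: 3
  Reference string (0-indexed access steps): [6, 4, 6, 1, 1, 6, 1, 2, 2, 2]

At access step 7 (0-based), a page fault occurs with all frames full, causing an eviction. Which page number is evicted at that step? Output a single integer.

Step 0: ref 6 -> FAULT, frames=[6,-,-]
Step 1: ref 4 -> FAULT, frames=[6,4,-]
Step 2: ref 6 -> HIT, frames=[6,4,-]
Step 3: ref 1 -> FAULT, frames=[6,4,1]
Step 4: ref 1 -> HIT, frames=[6,4,1]
Step 5: ref 6 -> HIT, frames=[6,4,1]
Step 6: ref 1 -> HIT, frames=[6,4,1]
Step 7: ref 2 -> FAULT, evict 4, frames=[6,2,1]
At step 7: evicted page 4

Answer: 4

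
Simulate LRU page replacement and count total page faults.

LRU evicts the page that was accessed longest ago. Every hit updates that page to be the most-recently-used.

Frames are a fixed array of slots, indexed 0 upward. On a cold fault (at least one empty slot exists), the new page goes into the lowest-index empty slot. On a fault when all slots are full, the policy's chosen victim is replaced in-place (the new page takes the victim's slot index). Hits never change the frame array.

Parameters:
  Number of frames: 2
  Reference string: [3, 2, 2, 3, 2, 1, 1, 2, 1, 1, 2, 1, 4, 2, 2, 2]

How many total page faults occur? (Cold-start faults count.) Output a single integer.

Step 0: ref 3 → FAULT, frames=[3,-]
Step 1: ref 2 → FAULT, frames=[3,2]
Step 2: ref 2 → HIT, frames=[3,2]
Step 3: ref 3 → HIT, frames=[3,2]
Step 4: ref 2 → HIT, frames=[3,2]
Step 5: ref 1 → FAULT (evict 3), frames=[1,2]
Step 6: ref 1 → HIT, frames=[1,2]
Step 7: ref 2 → HIT, frames=[1,2]
Step 8: ref 1 → HIT, frames=[1,2]
Step 9: ref 1 → HIT, frames=[1,2]
Step 10: ref 2 → HIT, frames=[1,2]
Step 11: ref 1 → HIT, frames=[1,2]
Step 12: ref 4 → FAULT (evict 2), frames=[1,4]
Step 13: ref 2 → FAULT (evict 1), frames=[2,4]
Step 14: ref 2 → HIT, frames=[2,4]
Step 15: ref 2 → HIT, frames=[2,4]
Total faults: 5

Answer: 5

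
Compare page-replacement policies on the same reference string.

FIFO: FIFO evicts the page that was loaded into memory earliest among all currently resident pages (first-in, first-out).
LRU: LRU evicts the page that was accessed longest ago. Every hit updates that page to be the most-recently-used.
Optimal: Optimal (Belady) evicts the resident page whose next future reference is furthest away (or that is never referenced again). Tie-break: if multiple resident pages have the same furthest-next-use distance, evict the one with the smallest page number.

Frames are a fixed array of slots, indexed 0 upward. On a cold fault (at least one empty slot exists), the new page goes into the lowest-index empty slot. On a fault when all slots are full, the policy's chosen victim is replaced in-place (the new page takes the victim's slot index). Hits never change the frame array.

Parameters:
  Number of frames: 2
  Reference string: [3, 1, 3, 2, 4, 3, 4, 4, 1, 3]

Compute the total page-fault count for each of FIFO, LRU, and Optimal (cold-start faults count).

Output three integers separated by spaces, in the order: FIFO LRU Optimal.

Answer: 6 7 5

Derivation:
--- FIFO ---
  step 0: ref 3 -> FAULT, frames=[3,-] (faults so far: 1)
  step 1: ref 1 -> FAULT, frames=[3,1] (faults so far: 2)
  step 2: ref 3 -> HIT, frames=[3,1] (faults so far: 2)
  step 3: ref 2 -> FAULT, evict 3, frames=[2,1] (faults so far: 3)
  step 4: ref 4 -> FAULT, evict 1, frames=[2,4] (faults so far: 4)
  step 5: ref 3 -> FAULT, evict 2, frames=[3,4] (faults so far: 5)
  step 6: ref 4 -> HIT, frames=[3,4] (faults so far: 5)
  step 7: ref 4 -> HIT, frames=[3,4] (faults so far: 5)
  step 8: ref 1 -> FAULT, evict 4, frames=[3,1] (faults so far: 6)
  step 9: ref 3 -> HIT, frames=[3,1] (faults so far: 6)
  FIFO total faults: 6
--- LRU ---
  step 0: ref 3 -> FAULT, frames=[3,-] (faults so far: 1)
  step 1: ref 1 -> FAULT, frames=[3,1] (faults so far: 2)
  step 2: ref 3 -> HIT, frames=[3,1] (faults so far: 2)
  step 3: ref 2 -> FAULT, evict 1, frames=[3,2] (faults so far: 3)
  step 4: ref 4 -> FAULT, evict 3, frames=[4,2] (faults so far: 4)
  step 5: ref 3 -> FAULT, evict 2, frames=[4,3] (faults so far: 5)
  step 6: ref 4 -> HIT, frames=[4,3] (faults so far: 5)
  step 7: ref 4 -> HIT, frames=[4,3] (faults so far: 5)
  step 8: ref 1 -> FAULT, evict 3, frames=[4,1] (faults so far: 6)
  step 9: ref 3 -> FAULT, evict 4, frames=[3,1] (faults so far: 7)
  LRU total faults: 7
--- Optimal ---
  step 0: ref 3 -> FAULT, frames=[3,-] (faults so far: 1)
  step 1: ref 1 -> FAULT, frames=[3,1] (faults so far: 2)
  step 2: ref 3 -> HIT, frames=[3,1] (faults so far: 2)
  step 3: ref 2 -> FAULT, evict 1, frames=[3,2] (faults so far: 3)
  step 4: ref 4 -> FAULT, evict 2, frames=[3,4] (faults so far: 4)
  step 5: ref 3 -> HIT, frames=[3,4] (faults so far: 4)
  step 6: ref 4 -> HIT, frames=[3,4] (faults so far: 4)
  step 7: ref 4 -> HIT, frames=[3,4] (faults so far: 4)
  step 8: ref 1 -> FAULT, evict 4, frames=[3,1] (faults so far: 5)
  step 9: ref 3 -> HIT, frames=[3,1] (faults so far: 5)
  Optimal total faults: 5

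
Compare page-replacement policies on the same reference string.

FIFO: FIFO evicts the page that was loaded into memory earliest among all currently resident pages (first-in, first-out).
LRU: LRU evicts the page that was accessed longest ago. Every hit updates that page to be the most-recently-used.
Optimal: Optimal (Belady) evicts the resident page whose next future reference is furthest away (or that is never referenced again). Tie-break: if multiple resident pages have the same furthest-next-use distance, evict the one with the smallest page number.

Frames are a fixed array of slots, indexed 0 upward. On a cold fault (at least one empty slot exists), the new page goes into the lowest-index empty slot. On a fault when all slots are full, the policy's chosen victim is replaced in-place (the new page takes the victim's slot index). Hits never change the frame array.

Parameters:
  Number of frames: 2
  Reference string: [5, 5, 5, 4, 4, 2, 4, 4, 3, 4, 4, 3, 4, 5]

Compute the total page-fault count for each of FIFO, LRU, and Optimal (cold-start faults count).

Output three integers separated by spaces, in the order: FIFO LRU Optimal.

--- FIFO ---
  step 0: ref 5 -> FAULT, frames=[5,-] (faults so far: 1)
  step 1: ref 5 -> HIT, frames=[5,-] (faults so far: 1)
  step 2: ref 5 -> HIT, frames=[5,-] (faults so far: 1)
  step 3: ref 4 -> FAULT, frames=[5,4] (faults so far: 2)
  step 4: ref 4 -> HIT, frames=[5,4] (faults so far: 2)
  step 5: ref 2 -> FAULT, evict 5, frames=[2,4] (faults so far: 3)
  step 6: ref 4 -> HIT, frames=[2,4] (faults so far: 3)
  step 7: ref 4 -> HIT, frames=[2,4] (faults so far: 3)
  step 8: ref 3 -> FAULT, evict 4, frames=[2,3] (faults so far: 4)
  step 9: ref 4 -> FAULT, evict 2, frames=[4,3] (faults so far: 5)
  step 10: ref 4 -> HIT, frames=[4,3] (faults so far: 5)
  step 11: ref 3 -> HIT, frames=[4,3] (faults so far: 5)
  step 12: ref 4 -> HIT, frames=[4,3] (faults so far: 5)
  step 13: ref 5 -> FAULT, evict 3, frames=[4,5] (faults so far: 6)
  FIFO total faults: 6
--- LRU ---
  step 0: ref 5 -> FAULT, frames=[5,-] (faults so far: 1)
  step 1: ref 5 -> HIT, frames=[5,-] (faults so far: 1)
  step 2: ref 5 -> HIT, frames=[5,-] (faults so far: 1)
  step 3: ref 4 -> FAULT, frames=[5,4] (faults so far: 2)
  step 4: ref 4 -> HIT, frames=[5,4] (faults so far: 2)
  step 5: ref 2 -> FAULT, evict 5, frames=[2,4] (faults so far: 3)
  step 6: ref 4 -> HIT, frames=[2,4] (faults so far: 3)
  step 7: ref 4 -> HIT, frames=[2,4] (faults so far: 3)
  step 8: ref 3 -> FAULT, evict 2, frames=[3,4] (faults so far: 4)
  step 9: ref 4 -> HIT, frames=[3,4] (faults so far: 4)
  step 10: ref 4 -> HIT, frames=[3,4] (faults so far: 4)
  step 11: ref 3 -> HIT, frames=[3,4] (faults so far: 4)
  step 12: ref 4 -> HIT, frames=[3,4] (faults so far: 4)
  step 13: ref 5 -> FAULT, evict 3, frames=[5,4] (faults so far: 5)
  LRU total faults: 5
--- Optimal ---
  step 0: ref 5 -> FAULT, frames=[5,-] (faults so far: 1)
  step 1: ref 5 -> HIT, frames=[5,-] (faults so far: 1)
  step 2: ref 5 -> HIT, frames=[5,-] (faults so far: 1)
  step 3: ref 4 -> FAULT, frames=[5,4] (faults so far: 2)
  step 4: ref 4 -> HIT, frames=[5,4] (faults so far: 2)
  step 5: ref 2 -> FAULT, evict 5, frames=[2,4] (faults so far: 3)
  step 6: ref 4 -> HIT, frames=[2,4] (faults so far: 3)
  step 7: ref 4 -> HIT, frames=[2,4] (faults so far: 3)
  step 8: ref 3 -> FAULT, evict 2, frames=[3,4] (faults so far: 4)
  step 9: ref 4 -> HIT, frames=[3,4] (faults so far: 4)
  step 10: ref 4 -> HIT, frames=[3,4] (faults so far: 4)
  step 11: ref 3 -> HIT, frames=[3,4] (faults so far: 4)
  step 12: ref 4 -> HIT, frames=[3,4] (faults so far: 4)
  step 13: ref 5 -> FAULT, evict 3, frames=[5,4] (faults so far: 5)
  Optimal total faults: 5

Answer: 6 5 5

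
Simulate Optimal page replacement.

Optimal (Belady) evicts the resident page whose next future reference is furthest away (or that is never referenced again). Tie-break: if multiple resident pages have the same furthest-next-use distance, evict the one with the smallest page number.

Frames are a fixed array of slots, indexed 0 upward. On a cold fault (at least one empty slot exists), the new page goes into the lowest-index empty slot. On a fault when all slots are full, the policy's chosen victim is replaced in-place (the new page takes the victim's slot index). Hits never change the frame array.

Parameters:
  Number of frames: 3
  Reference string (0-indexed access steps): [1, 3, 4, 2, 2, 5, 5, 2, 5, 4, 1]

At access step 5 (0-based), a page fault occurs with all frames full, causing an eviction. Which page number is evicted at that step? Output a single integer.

Step 0: ref 1 -> FAULT, frames=[1,-,-]
Step 1: ref 3 -> FAULT, frames=[1,3,-]
Step 2: ref 4 -> FAULT, frames=[1,3,4]
Step 3: ref 2 -> FAULT, evict 3, frames=[1,2,4]
Step 4: ref 2 -> HIT, frames=[1,2,4]
Step 5: ref 5 -> FAULT, evict 1, frames=[5,2,4]
At step 5: evicted page 1

Answer: 1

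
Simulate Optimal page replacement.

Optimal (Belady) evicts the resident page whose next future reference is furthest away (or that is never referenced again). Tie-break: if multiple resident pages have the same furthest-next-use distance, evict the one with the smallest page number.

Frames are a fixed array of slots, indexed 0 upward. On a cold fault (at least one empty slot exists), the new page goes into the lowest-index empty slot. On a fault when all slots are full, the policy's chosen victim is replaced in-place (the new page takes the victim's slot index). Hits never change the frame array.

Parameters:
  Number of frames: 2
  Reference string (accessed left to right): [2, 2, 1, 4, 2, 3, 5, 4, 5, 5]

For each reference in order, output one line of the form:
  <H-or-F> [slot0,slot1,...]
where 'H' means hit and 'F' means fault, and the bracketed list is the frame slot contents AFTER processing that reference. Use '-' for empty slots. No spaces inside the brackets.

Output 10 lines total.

F [2,-]
H [2,-]
F [2,1]
F [2,4]
H [2,4]
F [3,4]
F [5,4]
H [5,4]
H [5,4]
H [5,4]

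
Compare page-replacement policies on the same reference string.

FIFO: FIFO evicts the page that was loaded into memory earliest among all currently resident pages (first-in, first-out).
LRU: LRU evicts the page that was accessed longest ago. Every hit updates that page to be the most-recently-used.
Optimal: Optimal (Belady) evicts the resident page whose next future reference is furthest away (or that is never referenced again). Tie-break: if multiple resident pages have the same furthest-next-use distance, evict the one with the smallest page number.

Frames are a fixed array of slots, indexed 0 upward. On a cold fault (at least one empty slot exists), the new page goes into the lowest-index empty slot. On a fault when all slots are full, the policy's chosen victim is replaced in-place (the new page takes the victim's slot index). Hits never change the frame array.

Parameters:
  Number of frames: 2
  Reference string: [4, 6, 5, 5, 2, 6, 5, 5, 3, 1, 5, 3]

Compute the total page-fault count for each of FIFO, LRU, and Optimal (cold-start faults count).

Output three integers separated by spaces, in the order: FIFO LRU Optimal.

Answer: 10 10 8

Derivation:
--- FIFO ---
  step 0: ref 4 -> FAULT, frames=[4,-] (faults so far: 1)
  step 1: ref 6 -> FAULT, frames=[4,6] (faults so far: 2)
  step 2: ref 5 -> FAULT, evict 4, frames=[5,6] (faults so far: 3)
  step 3: ref 5 -> HIT, frames=[5,6] (faults so far: 3)
  step 4: ref 2 -> FAULT, evict 6, frames=[5,2] (faults so far: 4)
  step 5: ref 6 -> FAULT, evict 5, frames=[6,2] (faults so far: 5)
  step 6: ref 5 -> FAULT, evict 2, frames=[6,5] (faults so far: 6)
  step 7: ref 5 -> HIT, frames=[6,5] (faults so far: 6)
  step 8: ref 3 -> FAULT, evict 6, frames=[3,5] (faults so far: 7)
  step 9: ref 1 -> FAULT, evict 5, frames=[3,1] (faults so far: 8)
  step 10: ref 5 -> FAULT, evict 3, frames=[5,1] (faults so far: 9)
  step 11: ref 3 -> FAULT, evict 1, frames=[5,3] (faults so far: 10)
  FIFO total faults: 10
--- LRU ---
  step 0: ref 4 -> FAULT, frames=[4,-] (faults so far: 1)
  step 1: ref 6 -> FAULT, frames=[4,6] (faults so far: 2)
  step 2: ref 5 -> FAULT, evict 4, frames=[5,6] (faults so far: 3)
  step 3: ref 5 -> HIT, frames=[5,6] (faults so far: 3)
  step 4: ref 2 -> FAULT, evict 6, frames=[5,2] (faults so far: 4)
  step 5: ref 6 -> FAULT, evict 5, frames=[6,2] (faults so far: 5)
  step 6: ref 5 -> FAULT, evict 2, frames=[6,5] (faults so far: 6)
  step 7: ref 5 -> HIT, frames=[6,5] (faults so far: 6)
  step 8: ref 3 -> FAULT, evict 6, frames=[3,5] (faults so far: 7)
  step 9: ref 1 -> FAULT, evict 5, frames=[3,1] (faults so far: 8)
  step 10: ref 5 -> FAULT, evict 3, frames=[5,1] (faults so far: 9)
  step 11: ref 3 -> FAULT, evict 1, frames=[5,3] (faults so far: 10)
  LRU total faults: 10
--- Optimal ---
  step 0: ref 4 -> FAULT, frames=[4,-] (faults so far: 1)
  step 1: ref 6 -> FAULT, frames=[4,6] (faults so far: 2)
  step 2: ref 5 -> FAULT, evict 4, frames=[5,6] (faults so far: 3)
  step 3: ref 5 -> HIT, frames=[5,6] (faults so far: 3)
  step 4: ref 2 -> FAULT, evict 5, frames=[2,6] (faults so far: 4)
  step 5: ref 6 -> HIT, frames=[2,6] (faults so far: 4)
  step 6: ref 5 -> FAULT, evict 2, frames=[5,6] (faults so far: 5)
  step 7: ref 5 -> HIT, frames=[5,6] (faults so far: 5)
  step 8: ref 3 -> FAULT, evict 6, frames=[5,3] (faults so far: 6)
  step 9: ref 1 -> FAULT, evict 3, frames=[5,1] (faults so far: 7)
  step 10: ref 5 -> HIT, frames=[5,1] (faults so far: 7)
  step 11: ref 3 -> FAULT, evict 1, frames=[5,3] (faults so far: 8)
  Optimal total faults: 8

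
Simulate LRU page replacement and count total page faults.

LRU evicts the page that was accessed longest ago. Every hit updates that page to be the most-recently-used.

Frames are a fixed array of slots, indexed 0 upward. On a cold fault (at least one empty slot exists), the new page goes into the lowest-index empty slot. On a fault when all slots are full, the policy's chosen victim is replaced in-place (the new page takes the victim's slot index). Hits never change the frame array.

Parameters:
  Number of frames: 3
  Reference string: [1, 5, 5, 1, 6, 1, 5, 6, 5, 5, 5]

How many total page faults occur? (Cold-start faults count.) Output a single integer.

Answer: 3

Derivation:
Step 0: ref 1 → FAULT, frames=[1,-,-]
Step 1: ref 5 → FAULT, frames=[1,5,-]
Step 2: ref 5 → HIT, frames=[1,5,-]
Step 3: ref 1 → HIT, frames=[1,5,-]
Step 4: ref 6 → FAULT, frames=[1,5,6]
Step 5: ref 1 → HIT, frames=[1,5,6]
Step 6: ref 5 → HIT, frames=[1,5,6]
Step 7: ref 6 → HIT, frames=[1,5,6]
Step 8: ref 5 → HIT, frames=[1,5,6]
Step 9: ref 5 → HIT, frames=[1,5,6]
Step 10: ref 5 → HIT, frames=[1,5,6]
Total faults: 3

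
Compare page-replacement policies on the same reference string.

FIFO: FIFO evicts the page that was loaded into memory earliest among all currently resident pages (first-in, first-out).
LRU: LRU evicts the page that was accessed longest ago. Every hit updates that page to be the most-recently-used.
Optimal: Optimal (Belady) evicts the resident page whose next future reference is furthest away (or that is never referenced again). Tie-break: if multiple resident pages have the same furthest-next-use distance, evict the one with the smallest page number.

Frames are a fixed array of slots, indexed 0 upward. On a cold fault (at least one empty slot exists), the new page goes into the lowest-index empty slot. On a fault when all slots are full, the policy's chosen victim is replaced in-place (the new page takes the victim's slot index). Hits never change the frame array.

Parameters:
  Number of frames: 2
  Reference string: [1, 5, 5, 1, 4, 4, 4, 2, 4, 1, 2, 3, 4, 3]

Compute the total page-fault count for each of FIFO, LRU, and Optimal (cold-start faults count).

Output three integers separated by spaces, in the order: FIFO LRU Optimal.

--- FIFO ---
  step 0: ref 1 -> FAULT, frames=[1,-] (faults so far: 1)
  step 1: ref 5 -> FAULT, frames=[1,5] (faults so far: 2)
  step 2: ref 5 -> HIT, frames=[1,5] (faults so far: 2)
  step 3: ref 1 -> HIT, frames=[1,5] (faults so far: 2)
  step 4: ref 4 -> FAULT, evict 1, frames=[4,5] (faults so far: 3)
  step 5: ref 4 -> HIT, frames=[4,5] (faults so far: 3)
  step 6: ref 4 -> HIT, frames=[4,5] (faults so far: 3)
  step 7: ref 2 -> FAULT, evict 5, frames=[4,2] (faults so far: 4)
  step 8: ref 4 -> HIT, frames=[4,2] (faults so far: 4)
  step 9: ref 1 -> FAULT, evict 4, frames=[1,2] (faults so far: 5)
  step 10: ref 2 -> HIT, frames=[1,2] (faults so far: 5)
  step 11: ref 3 -> FAULT, evict 2, frames=[1,3] (faults so far: 6)
  step 12: ref 4 -> FAULT, evict 1, frames=[4,3] (faults so far: 7)
  step 13: ref 3 -> HIT, frames=[4,3] (faults so far: 7)
  FIFO total faults: 7
--- LRU ---
  step 0: ref 1 -> FAULT, frames=[1,-] (faults so far: 1)
  step 1: ref 5 -> FAULT, frames=[1,5] (faults so far: 2)
  step 2: ref 5 -> HIT, frames=[1,5] (faults so far: 2)
  step 3: ref 1 -> HIT, frames=[1,5] (faults so far: 2)
  step 4: ref 4 -> FAULT, evict 5, frames=[1,4] (faults so far: 3)
  step 5: ref 4 -> HIT, frames=[1,4] (faults so far: 3)
  step 6: ref 4 -> HIT, frames=[1,4] (faults so far: 3)
  step 7: ref 2 -> FAULT, evict 1, frames=[2,4] (faults so far: 4)
  step 8: ref 4 -> HIT, frames=[2,4] (faults so far: 4)
  step 9: ref 1 -> FAULT, evict 2, frames=[1,4] (faults so far: 5)
  step 10: ref 2 -> FAULT, evict 4, frames=[1,2] (faults so far: 6)
  step 11: ref 3 -> FAULT, evict 1, frames=[3,2] (faults so far: 7)
  step 12: ref 4 -> FAULT, evict 2, frames=[3,4] (faults so far: 8)
  step 13: ref 3 -> HIT, frames=[3,4] (faults so far: 8)
  LRU total faults: 8
--- Optimal ---
  step 0: ref 1 -> FAULT, frames=[1,-] (faults so far: 1)
  step 1: ref 5 -> FAULT, frames=[1,5] (faults so far: 2)
  step 2: ref 5 -> HIT, frames=[1,5] (faults so far: 2)
  step 3: ref 1 -> HIT, frames=[1,5] (faults so far: 2)
  step 4: ref 4 -> FAULT, evict 5, frames=[1,4] (faults so far: 3)
  step 5: ref 4 -> HIT, frames=[1,4] (faults so far: 3)
  step 6: ref 4 -> HIT, frames=[1,4] (faults so far: 3)
  step 7: ref 2 -> FAULT, evict 1, frames=[2,4] (faults so far: 4)
  step 8: ref 4 -> HIT, frames=[2,4] (faults so far: 4)
  step 9: ref 1 -> FAULT, evict 4, frames=[2,1] (faults so far: 5)
  step 10: ref 2 -> HIT, frames=[2,1] (faults so far: 5)
  step 11: ref 3 -> FAULT, evict 1, frames=[2,3] (faults so far: 6)
  step 12: ref 4 -> FAULT, evict 2, frames=[4,3] (faults so far: 7)
  step 13: ref 3 -> HIT, frames=[4,3] (faults so far: 7)
  Optimal total faults: 7

Answer: 7 8 7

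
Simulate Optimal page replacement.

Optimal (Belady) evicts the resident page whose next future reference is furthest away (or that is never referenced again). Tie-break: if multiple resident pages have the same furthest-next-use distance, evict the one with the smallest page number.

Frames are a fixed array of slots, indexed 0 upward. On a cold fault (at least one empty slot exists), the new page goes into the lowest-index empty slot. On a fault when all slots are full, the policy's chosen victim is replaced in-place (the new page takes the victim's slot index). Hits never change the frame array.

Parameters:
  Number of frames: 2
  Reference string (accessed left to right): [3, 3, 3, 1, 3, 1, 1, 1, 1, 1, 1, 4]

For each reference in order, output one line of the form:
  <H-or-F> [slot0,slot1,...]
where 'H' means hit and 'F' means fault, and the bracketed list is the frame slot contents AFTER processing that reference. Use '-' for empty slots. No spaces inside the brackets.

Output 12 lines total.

F [3,-]
H [3,-]
H [3,-]
F [3,1]
H [3,1]
H [3,1]
H [3,1]
H [3,1]
H [3,1]
H [3,1]
H [3,1]
F [3,4]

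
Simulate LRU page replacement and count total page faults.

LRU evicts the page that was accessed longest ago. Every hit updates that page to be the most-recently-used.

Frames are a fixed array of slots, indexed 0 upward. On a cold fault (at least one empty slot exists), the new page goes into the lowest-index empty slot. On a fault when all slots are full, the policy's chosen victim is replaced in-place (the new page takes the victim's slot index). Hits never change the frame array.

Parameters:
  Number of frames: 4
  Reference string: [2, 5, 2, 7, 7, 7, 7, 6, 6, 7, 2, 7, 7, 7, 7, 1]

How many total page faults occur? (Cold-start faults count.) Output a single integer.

Answer: 5

Derivation:
Step 0: ref 2 → FAULT, frames=[2,-,-,-]
Step 1: ref 5 → FAULT, frames=[2,5,-,-]
Step 2: ref 2 → HIT, frames=[2,5,-,-]
Step 3: ref 7 → FAULT, frames=[2,5,7,-]
Step 4: ref 7 → HIT, frames=[2,5,7,-]
Step 5: ref 7 → HIT, frames=[2,5,7,-]
Step 6: ref 7 → HIT, frames=[2,5,7,-]
Step 7: ref 6 → FAULT, frames=[2,5,7,6]
Step 8: ref 6 → HIT, frames=[2,5,7,6]
Step 9: ref 7 → HIT, frames=[2,5,7,6]
Step 10: ref 2 → HIT, frames=[2,5,7,6]
Step 11: ref 7 → HIT, frames=[2,5,7,6]
Step 12: ref 7 → HIT, frames=[2,5,7,6]
Step 13: ref 7 → HIT, frames=[2,5,7,6]
Step 14: ref 7 → HIT, frames=[2,5,7,6]
Step 15: ref 1 → FAULT (evict 5), frames=[2,1,7,6]
Total faults: 5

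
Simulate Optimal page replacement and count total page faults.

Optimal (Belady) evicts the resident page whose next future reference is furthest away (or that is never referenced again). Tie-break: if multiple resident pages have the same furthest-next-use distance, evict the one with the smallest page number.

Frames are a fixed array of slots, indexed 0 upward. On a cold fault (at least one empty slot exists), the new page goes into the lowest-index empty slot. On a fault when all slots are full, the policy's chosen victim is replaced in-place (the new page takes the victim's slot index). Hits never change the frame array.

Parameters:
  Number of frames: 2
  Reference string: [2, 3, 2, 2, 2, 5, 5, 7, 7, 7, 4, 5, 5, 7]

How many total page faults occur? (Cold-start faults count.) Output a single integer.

Step 0: ref 2 → FAULT, frames=[2,-]
Step 1: ref 3 → FAULT, frames=[2,3]
Step 2: ref 2 → HIT, frames=[2,3]
Step 3: ref 2 → HIT, frames=[2,3]
Step 4: ref 2 → HIT, frames=[2,3]
Step 5: ref 5 → FAULT (evict 2), frames=[5,3]
Step 6: ref 5 → HIT, frames=[5,3]
Step 7: ref 7 → FAULT (evict 3), frames=[5,7]
Step 8: ref 7 → HIT, frames=[5,7]
Step 9: ref 7 → HIT, frames=[5,7]
Step 10: ref 4 → FAULT (evict 7), frames=[5,4]
Step 11: ref 5 → HIT, frames=[5,4]
Step 12: ref 5 → HIT, frames=[5,4]
Step 13: ref 7 → FAULT (evict 4), frames=[5,7]
Total faults: 6

Answer: 6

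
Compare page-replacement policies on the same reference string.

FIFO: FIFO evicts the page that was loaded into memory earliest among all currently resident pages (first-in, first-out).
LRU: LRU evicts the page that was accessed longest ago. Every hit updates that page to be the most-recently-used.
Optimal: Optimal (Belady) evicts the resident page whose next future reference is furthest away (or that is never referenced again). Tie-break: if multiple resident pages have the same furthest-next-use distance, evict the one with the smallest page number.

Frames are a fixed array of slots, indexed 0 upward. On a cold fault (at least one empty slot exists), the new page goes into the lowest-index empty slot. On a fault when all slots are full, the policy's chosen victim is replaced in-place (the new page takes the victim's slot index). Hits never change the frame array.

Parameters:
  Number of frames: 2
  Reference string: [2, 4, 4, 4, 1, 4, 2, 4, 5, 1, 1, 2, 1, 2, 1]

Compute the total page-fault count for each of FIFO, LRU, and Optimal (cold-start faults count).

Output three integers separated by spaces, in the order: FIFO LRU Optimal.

Answer: 8 7 6

Derivation:
--- FIFO ---
  step 0: ref 2 -> FAULT, frames=[2,-] (faults so far: 1)
  step 1: ref 4 -> FAULT, frames=[2,4] (faults so far: 2)
  step 2: ref 4 -> HIT, frames=[2,4] (faults so far: 2)
  step 3: ref 4 -> HIT, frames=[2,4] (faults so far: 2)
  step 4: ref 1 -> FAULT, evict 2, frames=[1,4] (faults so far: 3)
  step 5: ref 4 -> HIT, frames=[1,4] (faults so far: 3)
  step 6: ref 2 -> FAULT, evict 4, frames=[1,2] (faults so far: 4)
  step 7: ref 4 -> FAULT, evict 1, frames=[4,2] (faults so far: 5)
  step 8: ref 5 -> FAULT, evict 2, frames=[4,5] (faults so far: 6)
  step 9: ref 1 -> FAULT, evict 4, frames=[1,5] (faults so far: 7)
  step 10: ref 1 -> HIT, frames=[1,5] (faults so far: 7)
  step 11: ref 2 -> FAULT, evict 5, frames=[1,2] (faults so far: 8)
  step 12: ref 1 -> HIT, frames=[1,2] (faults so far: 8)
  step 13: ref 2 -> HIT, frames=[1,2] (faults so far: 8)
  step 14: ref 1 -> HIT, frames=[1,2] (faults so far: 8)
  FIFO total faults: 8
--- LRU ---
  step 0: ref 2 -> FAULT, frames=[2,-] (faults so far: 1)
  step 1: ref 4 -> FAULT, frames=[2,4] (faults so far: 2)
  step 2: ref 4 -> HIT, frames=[2,4] (faults so far: 2)
  step 3: ref 4 -> HIT, frames=[2,4] (faults so far: 2)
  step 4: ref 1 -> FAULT, evict 2, frames=[1,4] (faults so far: 3)
  step 5: ref 4 -> HIT, frames=[1,4] (faults so far: 3)
  step 6: ref 2 -> FAULT, evict 1, frames=[2,4] (faults so far: 4)
  step 7: ref 4 -> HIT, frames=[2,4] (faults so far: 4)
  step 8: ref 5 -> FAULT, evict 2, frames=[5,4] (faults so far: 5)
  step 9: ref 1 -> FAULT, evict 4, frames=[5,1] (faults so far: 6)
  step 10: ref 1 -> HIT, frames=[5,1] (faults so far: 6)
  step 11: ref 2 -> FAULT, evict 5, frames=[2,1] (faults so far: 7)
  step 12: ref 1 -> HIT, frames=[2,1] (faults so far: 7)
  step 13: ref 2 -> HIT, frames=[2,1] (faults so far: 7)
  step 14: ref 1 -> HIT, frames=[2,1] (faults so far: 7)
  LRU total faults: 7
--- Optimal ---
  step 0: ref 2 -> FAULT, frames=[2,-] (faults so far: 1)
  step 1: ref 4 -> FAULT, frames=[2,4] (faults so far: 2)
  step 2: ref 4 -> HIT, frames=[2,4] (faults so far: 2)
  step 3: ref 4 -> HIT, frames=[2,4] (faults so far: 2)
  step 4: ref 1 -> FAULT, evict 2, frames=[1,4] (faults so far: 3)
  step 5: ref 4 -> HIT, frames=[1,4] (faults so far: 3)
  step 6: ref 2 -> FAULT, evict 1, frames=[2,4] (faults so far: 4)
  step 7: ref 4 -> HIT, frames=[2,4] (faults so far: 4)
  step 8: ref 5 -> FAULT, evict 4, frames=[2,5] (faults so far: 5)
  step 9: ref 1 -> FAULT, evict 5, frames=[2,1] (faults so far: 6)
  step 10: ref 1 -> HIT, frames=[2,1] (faults so far: 6)
  step 11: ref 2 -> HIT, frames=[2,1] (faults so far: 6)
  step 12: ref 1 -> HIT, frames=[2,1] (faults so far: 6)
  step 13: ref 2 -> HIT, frames=[2,1] (faults so far: 6)
  step 14: ref 1 -> HIT, frames=[2,1] (faults so far: 6)
  Optimal total faults: 6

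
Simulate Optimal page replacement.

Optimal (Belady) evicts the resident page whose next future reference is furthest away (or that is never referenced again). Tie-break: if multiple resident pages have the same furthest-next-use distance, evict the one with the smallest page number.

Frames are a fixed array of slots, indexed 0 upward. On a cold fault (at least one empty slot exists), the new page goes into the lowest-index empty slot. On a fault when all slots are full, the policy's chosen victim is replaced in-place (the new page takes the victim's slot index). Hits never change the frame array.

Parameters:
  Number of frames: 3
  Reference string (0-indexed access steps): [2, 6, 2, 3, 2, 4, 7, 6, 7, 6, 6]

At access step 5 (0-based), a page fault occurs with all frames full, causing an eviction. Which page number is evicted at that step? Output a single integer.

Step 0: ref 2 -> FAULT, frames=[2,-,-]
Step 1: ref 6 -> FAULT, frames=[2,6,-]
Step 2: ref 2 -> HIT, frames=[2,6,-]
Step 3: ref 3 -> FAULT, frames=[2,6,3]
Step 4: ref 2 -> HIT, frames=[2,6,3]
Step 5: ref 4 -> FAULT, evict 2, frames=[4,6,3]
At step 5: evicted page 2

Answer: 2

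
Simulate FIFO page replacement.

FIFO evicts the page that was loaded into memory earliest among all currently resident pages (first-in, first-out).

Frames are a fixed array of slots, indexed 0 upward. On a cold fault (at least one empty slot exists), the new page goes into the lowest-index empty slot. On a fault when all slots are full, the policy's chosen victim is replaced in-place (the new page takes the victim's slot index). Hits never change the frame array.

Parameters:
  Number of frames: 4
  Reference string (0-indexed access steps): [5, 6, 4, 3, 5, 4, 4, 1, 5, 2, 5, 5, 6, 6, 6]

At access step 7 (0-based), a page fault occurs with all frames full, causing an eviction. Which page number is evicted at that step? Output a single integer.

Answer: 5

Derivation:
Step 0: ref 5 -> FAULT, frames=[5,-,-,-]
Step 1: ref 6 -> FAULT, frames=[5,6,-,-]
Step 2: ref 4 -> FAULT, frames=[5,6,4,-]
Step 3: ref 3 -> FAULT, frames=[5,6,4,3]
Step 4: ref 5 -> HIT, frames=[5,6,4,3]
Step 5: ref 4 -> HIT, frames=[5,6,4,3]
Step 6: ref 4 -> HIT, frames=[5,6,4,3]
Step 7: ref 1 -> FAULT, evict 5, frames=[1,6,4,3]
At step 7: evicted page 5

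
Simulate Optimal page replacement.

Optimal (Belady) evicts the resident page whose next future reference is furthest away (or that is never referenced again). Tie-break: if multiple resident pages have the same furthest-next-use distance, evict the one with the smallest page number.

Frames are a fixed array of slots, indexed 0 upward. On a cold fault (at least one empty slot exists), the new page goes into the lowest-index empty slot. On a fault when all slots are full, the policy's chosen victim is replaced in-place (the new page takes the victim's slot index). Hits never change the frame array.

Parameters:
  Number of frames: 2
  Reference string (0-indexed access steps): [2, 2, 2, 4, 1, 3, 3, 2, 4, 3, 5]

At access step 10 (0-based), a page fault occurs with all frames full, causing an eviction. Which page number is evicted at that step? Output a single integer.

Step 0: ref 2 -> FAULT, frames=[2,-]
Step 1: ref 2 -> HIT, frames=[2,-]
Step 2: ref 2 -> HIT, frames=[2,-]
Step 3: ref 4 -> FAULT, frames=[2,4]
Step 4: ref 1 -> FAULT, evict 4, frames=[2,1]
Step 5: ref 3 -> FAULT, evict 1, frames=[2,3]
Step 6: ref 3 -> HIT, frames=[2,3]
Step 7: ref 2 -> HIT, frames=[2,3]
Step 8: ref 4 -> FAULT, evict 2, frames=[4,3]
Step 9: ref 3 -> HIT, frames=[4,3]
Step 10: ref 5 -> FAULT, evict 3, frames=[4,5]
At step 10: evicted page 3

Answer: 3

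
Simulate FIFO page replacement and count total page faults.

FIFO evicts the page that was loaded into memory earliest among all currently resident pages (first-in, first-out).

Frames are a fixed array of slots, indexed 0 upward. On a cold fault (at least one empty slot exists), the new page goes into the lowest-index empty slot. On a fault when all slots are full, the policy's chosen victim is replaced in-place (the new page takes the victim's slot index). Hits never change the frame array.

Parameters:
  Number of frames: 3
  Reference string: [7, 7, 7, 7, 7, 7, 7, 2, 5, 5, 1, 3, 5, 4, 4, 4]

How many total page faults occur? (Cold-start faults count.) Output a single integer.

Answer: 6

Derivation:
Step 0: ref 7 → FAULT, frames=[7,-,-]
Step 1: ref 7 → HIT, frames=[7,-,-]
Step 2: ref 7 → HIT, frames=[7,-,-]
Step 3: ref 7 → HIT, frames=[7,-,-]
Step 4: ref 7 → HIT, frames=[7,-,-]
Step 5: ref 7 → HIT, frames=[7,-,-]
Step 6: ref 7 → HIT, frames=[7,-,-]
Step 7: ref 2 → FAULT, frames=[7,2,-]
Step 8: ref 5 → FAULT, frames=[7,2,5]
Step 9: ref 5 → HIT, frames=[7,2,5]
Step 10: ref 1 → FAULT (evict 7), frames=[1,2,5]
Step 11: ref 3 → FAULT (evict 2), frames=[1,3,5]
Step 12: ref 5 → HIT, frames=[1,3,5]
Step 13: ref 4 → FAULT (evict 5), frames=[1,3,4]
Step 14: ref 4 → HIT, frames=[1,3,4]
Step 15: ref 4 → HIT, frames=[1,3,4]
Total faults: 6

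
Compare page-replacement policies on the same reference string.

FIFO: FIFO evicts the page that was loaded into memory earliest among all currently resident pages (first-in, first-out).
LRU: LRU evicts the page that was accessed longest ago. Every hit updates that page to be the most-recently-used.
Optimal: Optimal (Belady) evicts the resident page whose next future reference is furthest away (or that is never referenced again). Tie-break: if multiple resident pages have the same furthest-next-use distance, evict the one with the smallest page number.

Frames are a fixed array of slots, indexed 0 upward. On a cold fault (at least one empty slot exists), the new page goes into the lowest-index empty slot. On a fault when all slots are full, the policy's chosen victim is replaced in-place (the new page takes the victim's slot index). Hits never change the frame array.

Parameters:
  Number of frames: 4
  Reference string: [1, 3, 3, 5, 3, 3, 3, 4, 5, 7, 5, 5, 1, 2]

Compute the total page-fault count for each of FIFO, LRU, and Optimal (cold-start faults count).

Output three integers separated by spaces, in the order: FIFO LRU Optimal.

--- FIFO ---
  step 0: ref 1 -> FAULT, frames=[1,-,-,-] (faults so far: 1)
  step 1: ref 3 -> FAULT, frames=[1,3,-,-] (faults so far: 2)
  step 2: ref 3 -> HIT, frames=[1,3,-,-] (faults so far: 2)
  step 3: ref 5 -> FAULT, frames=[1,3,5,-] (faults so far: 3)
  step 4: ref 3 -> HIT, frames=[1,3,5,-] (faults so far: 3)
  step 5: ref 3 -> HIT, frames=[1,3,5,-] (faults so far: 3)
  step 6: ref 3 -> HIT, frames=[1,3,5,-] (faults so far: 3)
  step 7: ref 4 -> FAULT, frames=[1,3,5,4] (faults so far: 4)
  step 8: ref 5 -> HIT, frames=[1,3,5,4] (faults so far: 4)
  step 9: ref 7 -> FAULT, evict 1, frames=[7,3,5,4] (faults so far: 5)
  step 10: ref 5 -> HIT, frames=[7,3,5,4] (faults so far: 5)
  step 11: ref 5 -> HIT, frames=[7,3,5,4] (faults so far: 5)
  step 12: ref 1 -> FAULT, evict 3, frames=[7,1,5,4] (faults so far: 6)
  step 13: ref 2 -> FAULT, evict 5, frames=[7,1,2,4] (faults so far: 7)
  FIFO total faults: 7
--- LRU ---
  step 0: ref 1 -> FAULT, frames=[1,-,-,-] (faults so far: 1)
  step 1: ref 3 -> FAULT, frames=[1,3,-,-] (faults so far: 2)
  step 2: ref 3 -> HIT, frames=[1,3,-,-] (faults so far: 2)
  step 3: ref 5 -> FAULT, frames=[1,3,5,-] (faults so far: 3)
  step 4: ref 3 -> HIT, frames=[1,3,5,-] (faults so far: 3)
  step 5: ref 3 -> HIT, frames=[1,3,5,-] (faults so far: 3)
  step 6: ref 3 -> HIT, frames=[1,3,5,-] (faults so far: 3)
  step 7: ref 4 -> FAULT, frames=[1,3,5,4] (faults so far: 4)
  step 8: ref 5 -> HIT, frames=[1,3,5,4] (faults so far: 4)
  step 9: ref 7 -> FAULT, evict 1, frames=[7,3,5,4] (faults so far: 5)
  step 10: ref 5 -> HIT, frames=[7,3,5,4] (faults so far: 5)
  step 11: ref 5 -> HIT, frames=[7,3,5,4] (faults so far: 5)
  step 12: ref 1 -> FAULT, evict 3, frames=[7,1,5,4] (faults so far: 6)
  step 13: ref 2 -> FAULT, evict 4, frames=[7,1,5,2] (faults so far: 7)
  LRU total faults: 7
--- Optimal ---
  step 0: ref 1 -> FAULT, frames=[1,-,-,-] (faults so far: 1)
  step 1: ref 3 -> FAULT, frames=[1,3,-,-] (faults so far: 2)
  step 2: ref 3 -> HIT, frames=[1,3,-,-] (faults so far: 2)
  step 3: ref 5 -> FAULT, frames=[1,3,5,-] (faults so far: 3)
  step 4: ref 3 -> HIT, frames=[1,3,5,-] (faults so far: 3)
  step 5: ref 3 -> HIT, frames=[1,3,5,-] (faults so far: 3)
  step 6: ref 3 -> HIT, frames=[1,3,5,-] (faults so far: 3)
  step 7: ref 4 -> FAULT, frames=[1,3,5,4] (faults so far: 4)
  step 8: ref 5 -> HIT, frames=[1,3,5,4] (faults so far: 4)
  step 9: ref 7 -> FAULT, evict 3, frames=[1,7,5,4] (faults so far: 5)
  step 10: ref 5 -> HIT, frames=[1,7,5,4] (faults so far: 5)
  step 11: ref 5 -> HIT, frames=[1,7,5,4] (faults so far: 5)
  step 12: ref 1 -> HIT, frames=[1,7,5,4] (faults so far: 5)
  step 13: ref 2 -> FAULT, evict 1, frames=[2,7,5,4] (faults so far: 6)
  Optimal total faults: 6

Answer: 7 7 6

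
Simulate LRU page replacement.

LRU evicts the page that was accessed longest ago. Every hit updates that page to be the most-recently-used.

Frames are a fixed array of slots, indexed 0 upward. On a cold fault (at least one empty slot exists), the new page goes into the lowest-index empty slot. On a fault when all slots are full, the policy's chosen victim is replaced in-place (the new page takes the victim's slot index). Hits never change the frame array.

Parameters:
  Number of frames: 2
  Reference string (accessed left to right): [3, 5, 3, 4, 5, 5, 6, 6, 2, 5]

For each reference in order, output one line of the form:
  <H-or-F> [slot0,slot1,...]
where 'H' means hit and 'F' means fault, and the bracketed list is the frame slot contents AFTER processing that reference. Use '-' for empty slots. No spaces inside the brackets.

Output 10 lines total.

F [3,-]
F [3,5]
H [3,5]
F [3,4]
F [5,4]
H [5,4]
F [5,6]
H [5,6]
F [2,6]
F [2,5]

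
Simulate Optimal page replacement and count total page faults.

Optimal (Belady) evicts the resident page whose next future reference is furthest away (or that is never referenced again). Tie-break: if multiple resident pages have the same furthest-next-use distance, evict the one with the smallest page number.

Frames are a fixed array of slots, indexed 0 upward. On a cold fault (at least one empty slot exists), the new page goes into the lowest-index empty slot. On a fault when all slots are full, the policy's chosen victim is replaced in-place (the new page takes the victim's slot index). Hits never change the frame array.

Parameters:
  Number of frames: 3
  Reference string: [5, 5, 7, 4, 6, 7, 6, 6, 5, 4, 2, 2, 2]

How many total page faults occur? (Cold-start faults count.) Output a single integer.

Answer: 6

Derivation:
Step 0: ref 5 → FAULT, frames=[5,-,-]
Step 1: ref 5 → HIT, frames=[5,-,-]
Step 2: ref 7 → FAULT, frames=[5,7,-]
Step 3: ref 4 → FAULT, frames=[5,7,4]
Step 4: ref 6 → FAULT (evict 4), frames=[5,7,6]
Step 5: ref 7 → HIT, frames=[5,7,6]
Step 6: ref 6 → HIT, frames=[5,7,6]
Step 7: ref 6 → HIT, frames=[5,7,6]
Step 8: ref 5 → HIT, frames=[5,7,6]
Step 9: ref 4 → FAULT (evict 5), frames=[4,7,6]
Step 10: ref 2 → FAULT (evict 4), frames=[2,7,6]
Step 11: ref 2 → HIT, frames=[2,7,6]
Step 12: ref 2 → HIT, frames=[2,7,6]
Total faults: 6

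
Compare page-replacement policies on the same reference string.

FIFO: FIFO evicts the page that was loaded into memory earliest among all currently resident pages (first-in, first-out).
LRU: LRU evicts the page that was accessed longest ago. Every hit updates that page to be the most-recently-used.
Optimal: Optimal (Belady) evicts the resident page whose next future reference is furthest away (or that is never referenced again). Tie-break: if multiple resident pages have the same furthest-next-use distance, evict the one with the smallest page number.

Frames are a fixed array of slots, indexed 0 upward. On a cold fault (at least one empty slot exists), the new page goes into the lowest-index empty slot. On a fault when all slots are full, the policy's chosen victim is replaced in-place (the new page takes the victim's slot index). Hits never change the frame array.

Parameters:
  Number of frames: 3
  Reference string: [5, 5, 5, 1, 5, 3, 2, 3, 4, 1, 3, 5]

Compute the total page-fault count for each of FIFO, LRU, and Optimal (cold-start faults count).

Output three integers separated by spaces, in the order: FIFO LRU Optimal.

--- FIFO ---
  step 0: ref 5 -> FAULT, frames=[5,-,-] (faults so far: 1)
  step 1: ref 5 -> HIT, frames=[5,-,-] (faults so far: 1)
  step 2: ref 5 -> HIT, frames=[5,-,-] (faults so far: 1)
  step 3: ref 1 -> FAULT, frames=[5,1,-] (faults so far: 2)
  step 4: ref 5 -> HIT, frames=[5,1,-] (faults so far: 2)
  step 5: ref 3 -> FAULT, frames=[5,1,3] (faults so far: 3)
  step 6: ref 2 -> FAULT, evict 5, frames=[2,1,3] (faults so far: 4)
  step 7: ref 3 -> HIT, frames=[2,1,3] (faults so far: 4)
  step 8: ref 4 -> FAULT, evict 1, frames=[2,4,3] (faults so far: 5)
  step 9: ref 1 -> FAULT, evict 3, frames=[2,4,1] (faults so far: 6)
  step 10: ref 3 -> FAULT, evict 2, frames=[3,4,1] (faults so far: 7)
  step 11: ref 5 -> FAULT, evict 4, frames=[3,5,1] (faults so far: 8)
  FIFO total faults: 8
--- LRU ---
  step 0: ref 5 -> FAULT, frames=[5,-,-] (faults so far: 1)
  step 1: ref 5 -> HIT, frames=[5,-,-] (faults so far: 1)
  step 2: ref 5 -> HIT, frames=[5,-,-] (faults so far: 1)
  step 3: ref 1 -> FAULT, frames=[5,1,-] (faults so far: 2)
  step 4: ref 5 -> HIT, frames=[5,1,-] (faults so far: 2)
  step 5: ref 3 -> FAULT, frames=[5,1,3] (faults so far: 3)
  step 6: ref 2 -> FAULT, evict 1, frames=[5,2,3] (faults so far: 4)
  step 7: ref 3 -> HIT, frames=[5,2,3] (faults so far: 4)
  step 8: ref 4 -> FAULT, evict 5, frames=[4,2,3] (faults so far: 5)
  step 9: ref 1 -> FAULT, evict 2, frames=[4,1,3] (faults so far: 6)
  step 10: ref 3 -> HIT, frames=[4,1,3] (faults so far: 6)
  step 11: ref 5 -> FAULT, evict 4, frames=[5,1,3] (faults so far: 7)
  LRU total faults: 7
--- Optimal ---
  step 0: ref 5 -> FAULT, frames=[5,-,-] (faults so far: 1)
  step 1: ref 5 -> HIT, frames=[5,-,-] (faults so far: 1)
  step 2: ref 5 -> HIT, frames=[5,-,-] (faults so far: 1)
  step 3: ref 1 -> FAULT, frames=[5,1,-] (faults so far: 2)
  step 4: ref 5 -> HIT, frames=[5,1,-] (faults so far: 2)
  step 5: ref 3 -> FAULT, frames=[5,1,3] (faults so far: 3)
  step 6: ref 2 -> FAULT, evict 5, frames=[2,1,3] (faults so far: 4)
  step 7: ref 3 -> HIT, frames=[2,1,3] (faults so far: 4)
  step 8: ref 4 -> FAULT, evict 2, frames=[4,1,3] (faults so far: 5)
  step 9: ref 1 -> HIT, frames=[4,1,3] (faults so far: 5)
  step 10: ref 3 -> HIT, frames=[4,1,3] (faults so far: 5)
  step 11: ref 5 -> FAULT, evict 1, frames=[4,5,3] (faults so far: 6)
  Optimal total faults: 6

Answer: 8 7 6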